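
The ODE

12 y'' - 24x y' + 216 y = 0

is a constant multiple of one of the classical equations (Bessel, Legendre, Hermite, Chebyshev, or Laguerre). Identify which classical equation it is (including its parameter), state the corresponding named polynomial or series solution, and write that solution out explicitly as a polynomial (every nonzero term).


All three coefficients share the factor 12; dividing through by 12 gives  y'' - 2x y' + 18 y = 0.
This matches the Hermite equation y'' - 2x y' + 2n y = 0 with 2n = 18, so n = 9; the polynomial solution is H_9(x).
With y = sum_k a_k x^k, matching x^k gives (k+2)(k+1) a_{k+2} = 2(k - n) a_k = 2(k - 9) a_k. The right side vanishes at k = 9, so the series with the parity of 9 terminates at degree 9.
Standard normalization: leading coefficient of H_n is 2^n, so a_9 = 2^9 = 512. Work downward with a_k = (k+1)(k+2) a_{k+2} / (2(k - n)):
  a_7 = (8)(9)(512) / (2(7 - 9)) = 36864/(-4) = -9216
  a_5 = (6)(7)(-9216) / (2(5 - 9)) = -387072/(-8) = 48384
  a_3 = (4)(5)(48384) / (2(3 - 9)) = 967680/(-12) = -80640
  a_1 = (2)(3)(-80640) / (2(1 - 9)) = -483840/(-16) = 30240
Hence H_9(x) = 512 x^9 - 9216 x^7 + 48384 x^5 - 80640 x^3 + 30240 x.

H_9(x); series = 512 x^9 - 9216 x^7 + 48384 x^5 - 80640 x^3 + 30240 x


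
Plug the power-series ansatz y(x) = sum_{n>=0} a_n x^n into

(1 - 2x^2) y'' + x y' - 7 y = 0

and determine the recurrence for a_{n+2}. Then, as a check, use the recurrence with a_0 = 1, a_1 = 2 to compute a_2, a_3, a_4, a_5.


Substitute y = sum_n a_n x^n.
(1 - 2 x^2) y'' contributes (n+2)(n+1) a_{n+2} - 2 n(n-1) a_n at x^n.
x y'(x) contributes n a_n at x^n.
-7 y(x) contributes -7 a_n at x^n.
Matching x^n: (n+2)(n+1) a_{n+2} + (-2 n(n-1) + n - 7) a_n = 0.
Thus a_{n+2} = (2 n(n-1) - n + 7) / ((n+1)(n+2)) * a_n.

Check with a_0 = 1, a_1 = 2 (apply the recurrence for n = 0, 1, 2, 3): a_0 = 1, a_1 = 2, a_2 = 7/2, a_3 = 2, a_4 = 21/8, a_5 = 8/5.

a_(n+2) = (2 n(n-1) - n + 7) / ((n+1)(n+2)) * a_n; check: a_0 = 1, a_1 = 2, a_2 = 7/2, a_3 = 2, a_4 = 21/8, a_5 = 8/5


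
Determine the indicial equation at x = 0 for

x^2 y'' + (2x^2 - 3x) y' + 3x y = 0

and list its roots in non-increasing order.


Divide by x^2 to reach normal form y'' + P_1(x) y' + P_2(x) y = 0 with P_1(x) = 2 - 3/x and P_2(x) = 3/x.
x = 0 is a singular point because the y'-coefficient 2 - 3/x has a pole at x = 0 and the y-coefficient 3/x has a pole at x = 0.
It is a regular singular point because x P_1(x) = p(x) = 2x - 3 and x^2 P_2(x) = q(x) = 3x are polynomials, hence analytic at x = 0.
p(0) = -3,  q(0) = 0.
Indicial equation: r(r-1) + p(0) r + q(0) = 0, i.e. r^2 + (p(0) - 1) r + q(0) = 0, i.e. r^2 - 4 r = 0.
Discriminant: (-4)^2 - 4(0) = 16, so r = (4 ± 4)/2.
Solving: r_1 = 4, r_2 = 0.

indicial: r^2 - 4 r = 0; roots r_1 = 4, r_2 = 0


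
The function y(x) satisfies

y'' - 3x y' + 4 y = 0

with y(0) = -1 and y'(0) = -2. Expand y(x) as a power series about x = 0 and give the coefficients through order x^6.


Ansatz: y(x) = sum_{n>=0} a_n x^n, so y'(x) = sum_{n>=1} n a_n x^(n-1) and y''(x) = sum_{n>=2} n(n-1) a_n x^(n-2).
Substitute into P(x) y'' + Q(x) y' + R(x) y = 0 with P(x) = 1, Q(x) = -3x, R(x) = 4, and match powers of x.
Initial conditions: a_0 = -1, a_1 = -2.
Setting the coefficient of each power of x to zero and solving order by order (substituting the coefficients already found):
  x^0: 2 a_2 + 4 a_0 = 0  ->  2 a_2 = -4 a_0 = 4  ->  a_2 = 2
  x^1: 6 a_3 + a_1 = 0  ->  6 a_3 = -a_1 = 2  ->  a_3 = 1/3
  x^2: 12 a_4 - 2 a_2 = 0  ->  12 a_4 = 2 a_2 = 4  ->  a_4 = 1/3
  x^3: 20 a_5 - 5 a_3 = 0  ->  20 a_5 = 5 a_3 = 5/3  ->  a_5 = 1/12
  x^4: 30 a_6 - 8 a_4 = 0  ->  30 a_6 = 8 a_4 = 8/3  ->  a_6 = 4/45
Truncated series: y(x) = -1 - 2 x + 2 x^2 + (1/3) x^3 + (1/3) x^4 + (1/12) x^5 + (4/45) x^6 + O(x^7).

a_0 = -1; a_1 = -2; a_2 = 2; a_3 = 1/3; a_4 = 1/3; a_5 = 1/12; a_6 = 4/45


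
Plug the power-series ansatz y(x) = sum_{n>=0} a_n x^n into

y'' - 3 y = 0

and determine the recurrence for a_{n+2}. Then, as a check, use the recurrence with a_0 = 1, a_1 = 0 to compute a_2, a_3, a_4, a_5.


Substitute y = sum_n a_n x^n into y'' + (const) y = 0.
y''(x) = sum_{n>=0} (n+2)(n+1) a_{n+2} x^n.
The ODE becomes sum_n [(n+2)(n+1) a_{n+2} - 3 a_n] x^n = 0.
Setting each coefficient to zero gives the recurrence:
  (n+2)(n+1) a_{n+2} - 3 a_n = 0,
  a_{n+2} = 3 / ((n+1)(n+2)) a_n.

Check with a_0 = 1, a_1 = 0 (apply the recurrence for n = 0, 1, 2, 3): a_0 = 1, a_1 = 0, a_2 = 3/2, a_3 = 0, a_4 = 3/8, a_5 = 0.

a_{n+2} = 3/((n+1)(n+2)) * a_n; check: a_0 = 1, a_1 = 0, a_2 = 3/2, a_3 = 0, a_4 = 3/8, a_5 = 0


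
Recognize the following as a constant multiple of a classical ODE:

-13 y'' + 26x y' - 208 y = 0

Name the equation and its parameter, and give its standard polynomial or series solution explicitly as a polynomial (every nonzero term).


All three coefficients share the factor -13; dividing through by -13 gives  y'' - 2x y' + 16 y = 0.
This matches the Hermite equation y'' - 2x y' + 2n y = 0 with 2n = 16, so n = 8; the polynomial solution is H_8(x).
With y = sum_k a_k x^k, matching x^k gives (k+2)(k+1) a_{k+2} = 2(k - n) a_k = 2(k - 8) a_k. The right side vanishes at k = 8, so the series with the parity of 8 terminates at degree 8.
Standard normalization: leading coefficient of H_n is 2^n, so a_8 = 2^8 = 256. Work downward with a_k = (k+1)(k+2) a_{k+2} / (2(k - n)):
  a_6 = (7)(8)(256) / (2(6 - 8)) = 14336/(-4) = -3584
  a_4 = (5)(6)(-3584) / (2(4 - 8)) = -107520/(-8) = 13440
  a_2 = (3)(4)(13440) / (2(2 - 8)) = 161280/(-12) = -13440
  a_0 = (1)(2)(-13440) / (2(0 - 8)) = -26880/(-16) = 1680
Hence H_8(x) = 256 x^8 - 3584 x^6 + 13440 x^4 - 13440 x^2 + 1680.

H_8(x); series = 256 x^8 - 3584 x^6 + 13440 x^4 - 13440 x^2 + 1680


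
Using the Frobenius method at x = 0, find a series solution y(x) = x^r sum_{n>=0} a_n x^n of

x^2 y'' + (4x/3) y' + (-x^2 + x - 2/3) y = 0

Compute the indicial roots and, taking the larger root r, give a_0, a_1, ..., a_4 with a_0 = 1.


Write in Frobenius form y'' + (p(x)/x) y' + (q(x)/x^2) y = 0:
  p(x) = 4/3,  q(x) = -x^2 + x - 2/3.
Indicial equation: r(r-1) + (4/3) r + (-2/3) = 0 -> roots r_1 = 2/3, r_2 = -1.
Take r = r_1 = 2/3. Let y(x) = x^r sum_{n>=0} a_n x^n with a_0 = 1.
Substitute y = x^r sum a_n x^n and match x^{r+n}. The recurrence is
  D(n) a_n + 1 a_{n-1} - 1 a_{n-2} = 0,  where D(n) = (r+n)(r+n-1) + (4/3)(r+n) + (-2/3).
  a_n = [-1 a_{n-1} + 1 a_{n-2}] / D(n).
Since the indicial polynomial factors as (r - r_1)(r - r_2), D(n) = (r_1 + n - r_1)(r_1 + n - r_2) = n(n + 5/3).
Evaluating step by step (a_0 = 1):
  n = 1: D(1) = 1(1 + 5/3) = 8/3; numerator = -1(1) = -1; a_1 = (-1)/(8/3) = -3/8
  n = 2: D(2) = 2(2 + 5/3) = 22/3; numerator = -1(-3/8) + 1(1) = 11/8; a_2 = (11/8)/(22/3) = 3/16
  n = 3: D(3) = 3(3 + 5/3) = 14; numerator = -1(3/16) + 1(-3/8) = -9/16; a_3 = (-9/16)/(14) = -9/224
  n = 4: D(4) = 4(4 + 5/3) = 68/3; numerator = -1(-9/224) + 1(3/16) = 51/224; a_4 = (51/224)/(68/3) = 9/896

r = 2/3; a_0 = 1; a_1 = -3/8; a_2 = 3/16; a_3 = -9/224; a_4 = 9/896


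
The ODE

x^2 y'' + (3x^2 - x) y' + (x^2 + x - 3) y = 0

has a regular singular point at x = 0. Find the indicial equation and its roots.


Divide by x^2 to reach normal form y'' + P_1(x) y' + P_2(x) y = 0 with P_1(x) = 3 - 1/x and P_2(x) = 1 + 1/x - 3/x^2.
x = 0 is a singular point because the y'-coefficient 3 - 1/x has a pole at x = 0 and the y-coefficient 1 + 1/x - 3/x^2 has a pole at x = 0.
It is a regular singular point because x P_1(x) = p(x) = 3x - 1 and x^2 P_2(x) = q(x) = x^2 + x - 3 are polynomials, hence analytic at x = 0.
p(0) = -1,  q(0) = -3.
Indicial equation: r(r-1) + p(0) r + q(0) = 0, i.e. r^2 + (p(0) - 1) r + q(0) = 0, i.e. r^2 - 2 r - 3 = 0.
Discriminant: (-2)^2 - 4(-3) = 16, so r = (2 ± 4)/2.
Solving: r_1 = 3, r_2 = -1.

indicial: r^2 - 2 r - 3 = 0; roots r_1 = 3, r_2 = -1


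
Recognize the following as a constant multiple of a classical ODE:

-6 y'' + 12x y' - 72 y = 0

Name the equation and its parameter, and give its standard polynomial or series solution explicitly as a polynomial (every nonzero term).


All three coefficients share the factor -6; dividing through by -6 gives  y'' - 2x y' + 12 y = 0.
This matches the Hermite equation y'' - 2x y' + 2n y = 0 with 2n = 12, so n = 6; the polynomial solution is H_6(x).
With y = sum_k a_k x^k, matching x^k gives (k+2)(k+1) a_{k+2} = 2(k - n) a_k = 2(k - 6) a_k. The right side vanishes at k = 6, so the series with the parity of 6 terminates at degree 6.
Standard normalization: leading coefficient of H_n is 2^n, so a_6 = 2^6 = 64. Work downward with a_k = (k+1)(k+2) a_{k+2} / (2(k - n)):
  a_4 = (5)(6)(64) / (2(4 - 6)) = 1920/(-4) = -480
  a_2 = (3)(4)(-480) / (2(2 - 6)) = -5760/(-8) = 720
  a_0 = (1)(2)(720) / (2(0 - 6)) = 1440/(-12) = -120
Hence H_6(x) = 64 x^6 - 480 x^4 + 720 x^2 - 120.

H_6(x); series = 64 x^6 - 480 x^4 + 720 x^2 - 120


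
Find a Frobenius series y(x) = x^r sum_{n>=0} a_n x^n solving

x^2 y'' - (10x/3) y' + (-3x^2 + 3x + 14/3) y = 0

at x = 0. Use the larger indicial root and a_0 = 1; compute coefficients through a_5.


Write in Frobenius form y'' + (p(x)/x) y' + (q(x)/x^2) y = 0:
  p(x) = -10/3,  q(x) = -3x^2 + 3x + 14/3.
Indicial equation: r(r-1) + (-10/3) r + (14/3) = 0 -> roots r_1 = 7/3, r_2 = 2.
Take r = r_1 = 7/3. Let y(x) = x^r sum_{n>=0} a_n x^n with a_0 = 1.
Substitute y = x^r sum a_n x^n and match x^{r+n}. The recurrence is
  D(n) a_n + 3 a_{n-1} - 3 a_{n-2} = 0,  where D(n) = (r+n)(r+n-1) + (-10/3)(r+n) + (14/3).
  a_n = [-3 a_{n-1} + 3 a_{n-2}] / D(n).
Since the indicial polynomial factors as (r - r_1)(r - r_2), D(n) = (r_1 + n - r_1)(r_1 + n - r_2) = n(n + 1/3).
Evaluating step by step (a_0 = 1):
  n = 1: D(1) = 1(1 + 1/3) = 4/3; numerator = -3(1) = -3; a_1 = (-3)/(4/3) = -9/4
  n = 2: D(2) = 2(2 + 1/3) = 14/3; numerator = -3(-9/4) + 3(1) = 39/4; a_2 = (39/4)/(14/3) = 117/56
  n = 3: D(3) = 3(3 + 1/3) = 10; numerator = -3(117/56) + 3(-9/4) = -729/56; a_3 = (-729/56)/(10) = -729/560
  n = 4: D(4) = 4(4 + 1/3) = 52/3; numerator = -3(-729/560) + 3(117/56) = 5697/560; a_4 = (5697/560)/(52/3) = 17091/29120
  n = 5: D(5) = 5(5 + 1/3) = 80/3; numerator = -3(17091/29120) + 3(-729/560) = -23571/4160; a_5 = (-23571/4160)/(80/3) = -70713/332800

r = 7/3; a_0 = 1; a_1 = -9/4; a_2 = 117/56; a_3 = -729/560; a_4 = 17091/29120; a_5 = -70713/332800


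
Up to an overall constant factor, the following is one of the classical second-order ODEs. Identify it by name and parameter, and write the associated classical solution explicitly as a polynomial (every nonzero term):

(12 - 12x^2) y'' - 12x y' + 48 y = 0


All three coefficients share the factor 12; dividing through by 12 gives  (1 - x^2) y'' - x y' + 4 y = 0.
This matches the Chebyshev equation (1 - x^2) y'' - x y' + n^2 y = 0 (note the -x y' term, not -2x y') with n^2 = 4, so n = 2; the polynomial solution is T_2(x).
With y = sum_k a_k x^k, matching x^k gives (k+2)(k+1) a_{k+2} = (k^2 - n^2) a_k = (k - 2)(k + 2) a_k. The right side vanishes at k = 2, so the series with the parity of 2 terminates at degree 2.
Standard normalization: leading coefficient of T_n is 2^(n-1), so a_2 = 2^1 = 2. Work downward with a_k = (k+1)(k+2) a_{k+2} / ((k - 2)(k + 2)):
  a_0 = (1)(2)(2) / ((0 - 2)(0 + 2)) = 4/(-4) = -1
Hence T_2(x) = 2 x^2 - 1.

T_2(x); series = 2 x^2 - 1


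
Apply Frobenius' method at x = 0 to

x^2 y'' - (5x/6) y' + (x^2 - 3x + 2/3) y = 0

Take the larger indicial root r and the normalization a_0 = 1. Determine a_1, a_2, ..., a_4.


Write in Frobenius form y'' + (p(x)/x) y' + (q(x)/x^2) y = 0:
  p(x) = -5/6,  q(x) = x^2 - 3x + 2/3.
Indicial equation: r(r-1) + (-5/6) r + (2/3) = 0 -> roots r_1 = 4/3, r_2 = 1/2.
Take r = r_1 = 4/3. Let y(x) = x^r sum_{n>=0} a_n x^n with a_0 = 1.
Substitute y = x^r sum a_n x^n and match x^{r+n}. The recurrence is
  D(n) a_n - 3 a_{n-1} + 1 a_{n-2} = 0,  where D(n) = (r+n)(r+n-1) + (-5/6)(r+n) + (2/3).
  a_n = [3 a_{n-1} - 1 a_{n-2}] / D(n).
Since the indicial polynomial factors as (r - r_1)(r - r_2), D(n) = (r_1 + n - r_1)(r_1 + n - r_2) = n(n + 5/6).
Evaluating step by step (a_0 = 1):
  n = 1: D(1) = 1(1 + 5/6) = 11/6; numerator = 3(1) = 3; a_1 = (3)/(11/6) = 18/11
  n = 2: D(2) = 2(2 + 5/6) = 17/3; numerator = 3(18/11) - 1(1) = 43/11; a_2 = (43/11)/(17/3) = 129/187
  n = 3: D(3) = 3(3 + 5/6) = 23/2; numerator = 3(129/187) - 1(18/11) = 81/187; a_3 = (81/187)/(23/2) = 162/4301
  n = 4: D(4) = 4(4 + 5/6) = 58/3; numerator = 3(162/4301) - 1(129/187) = -2481/4301; a_4 = (-2481/4301)/(58/3) = -7443/249458

r = 4/3; a_0 = 1; a_1 = 18/11; a_2 = 129/187; a_3 = 162/4301; a_4 = -7443/249458


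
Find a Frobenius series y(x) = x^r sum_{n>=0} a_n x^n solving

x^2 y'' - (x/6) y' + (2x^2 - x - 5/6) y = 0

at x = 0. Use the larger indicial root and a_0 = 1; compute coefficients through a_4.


Write in Frobenius form y'' + (p(x)/x) y' + (q(x)/x^2) y = 0:
  p(x) = -1/6,  q(x) = 2x^2 - x - 5/6.
Indicial equation: r(r-1) + (-1/6) r + (-5/6) = 0 -> roots r_1 = 5/3, r_2 = -1/2.
Take r = r_1 = 5/3. Let y(x) = x^r sum_{n>=0} a_n x^n with a_0 = 1.
Substitute y = x^r sum a_n x^n and match x^{r+n}. The recurrence is
  D(n) a_n - 1 a_{n-1} + 2 a_{n-2} = 0,  where D(n) = (r+n)(r+n-1) + (-1/6)(r+n) + (-5/6).
  a_n = [1 a_{n-1} - 2 a_{n-2}] / D(n).
Since the indicial polynomial factors as (r - r_1)(r - r_2), D(n) = (r_1 + n - r_1)(r_1 + n - r_2) = n(n + 13/6).
Evaluating step by step (a_0 = 1):
  n = 1: D(1) = 1(1 + 13/6) = 19/6; numerator = 1(1) = 1; a_1 = (1)/(19/6) = 6/19
  n = 2: D(2) = 2(2 + 13/6) = 25/3; numerator = 1(6/19) - 2(1) = -32/19; a_2 = (-32/19)/(25/3) = -96/475
  n = 3: D(3) = 3(3 + 13/6) = 31/2; numerator = 1(-96/475) - 2(6/19) = -396/475; a_3 = (-396/475)/(31/2) = -792/14725
  n = 4: D(4) = 4(4 + 13/6) = 74/3; numerator = 1(-792/14725) - 2(-96/475) = 1032/2945; a_4 = (1032/2945)/(74/3) = 1548/108965

r = 5/3; a_0 = 1; a_1 = 6/19; a_2 = -96/475; a_3 = -792/14725; a_4 = 1548/108965


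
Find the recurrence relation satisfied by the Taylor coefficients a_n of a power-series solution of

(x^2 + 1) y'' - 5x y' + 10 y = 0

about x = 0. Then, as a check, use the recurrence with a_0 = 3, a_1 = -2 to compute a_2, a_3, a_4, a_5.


Substitute y = sum_n a_n x^n.
(1 + 1 x^2) y'' contributes (n+2)(n+1) a_{n+2} + n(n-1) a_n at x^n.
-5 x y'(x) contributes -5 n a_n at x^n.
10 y(x) contributes 10 a_n at x^n.
Matching x^n: (n+2)(n+1) a_{n+2} + (n(n-1) - 5 n + 10) a_n = 0.
Thus a_{n+2} = (-n(n-1) + 5 n - 10) / ((n+1)(n+2)) * a_n.

Check with a_0 = 3, a_1 = -2 (apply the recurrence for n = 0, 1, 2, 3): a_0 = 3, a_1 = -2, a_2 = -15, a_3 = 5/3, a_4 = 5/2, a_5 = -1/12.

a_(n+2) = (-n(n-1) + 5 n - 10) / ((n+1)(n+2)) * a_n; check: a_0 = 3, a_1 = -2, a_2 = -15, a_3 = 5/3, a_4 = 5/2, a_5 = -1/12


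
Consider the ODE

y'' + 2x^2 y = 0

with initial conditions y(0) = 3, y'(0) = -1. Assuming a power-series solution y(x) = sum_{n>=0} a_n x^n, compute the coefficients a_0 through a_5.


Ansatz: y(x) = sum_{n>=0} a_n x^n, so y'(x) = sum_{n>=1} n a_n x^(n-1) and y''(x) = sum_{n>=2} n(n-1) a_n x^(n-2).
Substitute into P(x) y'' + Q(x) y' + R(x) y = 0 with P(x) = 1, Q(x) = 0, R(x) = 2x^2, and match powers of x.
Initial conditions: a_0 = 3, a_1 = -1.
Setting the coefficient of each power of x to zero and solving order by order (substituting the coefficients already found):
  x^0: 2 a_2 = 0  ->  a_2 = 0
  x^1: 6 a_3 = 0  ->  a_3 = 0
  x^2: 12 a_4 + 2 a_0 = 0  ->  12 a_4 = -2 a_0 = -6  ->  a_4 = -1/2
  x^3: 20 a_5 + 2 a_1 = 0  ->  20 a_5 = -2 a_1 = 2  ->  a_5 = 1/10
Truncated series: y(x) = 3 - x - (1/2) x^4 + (1/10) x^5 + O(x^6).

a_0 = 3; a_1 = -1; a_2 = 0; a_3 = 0; a_4 = -1/2; a_5 = 1/10


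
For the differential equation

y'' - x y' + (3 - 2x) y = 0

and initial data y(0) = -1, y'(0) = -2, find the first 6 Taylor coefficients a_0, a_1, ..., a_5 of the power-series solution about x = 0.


Ansatz: y(x) = sum_{n>=0} a_n x^n, so y'(x) = sum_{n>=1} n a_n x^(n-1) and y''(x) = sum_{n>=2} n(n-1) a_n x^(n-2).
Substitute into P(x) y'' + Q(x) y' + R(x) y = 0 with P(x) = 1, Q(x) = -x, R(x) = 3 - 2x, and match powers of x.
Initial conditions: a_0 = -1, a_1 = -2.
Setting the coefficient of each power of x to zero and solving order by order (substituting the coefficients already found):
  x^0: 2 a_2 + 3 a_0 = 0  ->  2 a_2 = -3 a_0 = 3  ->  a_2 = 3/2
  x^1: 6 a_3 + 2 a_1 - 2 a_0 = 0  ->  6 a_3 = -2 a_1 + 2 a_0 = 2  ->  a_3 = 1/3
  x^2: 12 a_4 + a_2 - 2 a_1 = 0  ->  12 a_4 = -a_2 + 2 a_1 = -11/2  ->  a_4 = -11/24
  x^3: 20 a_5 - 2 a_2 = 0  ->  20 a_5 = 2 a_2 = 3  ->  a_5 = 3/20
Truncated series: y(x) = -1 - 2 x + (3/2) x^2 + (1/3) x^3 - (11/24) x^4 + (3/20) x^5 + O(x^6).

a_0 = -1; a_1 = -2; a_2 = 3/2; a_3 = 1/3; a_4 = -11/24; a_5 = 3/20


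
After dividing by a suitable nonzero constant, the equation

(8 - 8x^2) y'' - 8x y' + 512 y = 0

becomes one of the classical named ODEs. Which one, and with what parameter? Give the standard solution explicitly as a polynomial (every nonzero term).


All three coefficients share the factor 8; dividing through by 8 gives  (1 - x^2) y'' - x y' + 64 y = 0.
This matches the Chebyshev equation (1 - x^2) y'' - x y' + n^2 y = 0 (note the -x y' term, not -2x y') with n^2 = 64, so n = 8; the polynomial solution is T_8(x).
With y = sum_k a_k x^k, matching x^k gives (k+2)(k+1) a_{k+2} = (k^2 - n^2) a_k = (k - 8)(k + 8) a_k. The right side vanishes at k = 8, so the series with the parity of 8 terminates at degree 8.
Standard normalization: leading coefficient of T_n is 2^(n-1), so a_8 = 2^7 = 128. Work downward with a_k = (k+1)(k+2) a_{k+2} / ((k - 8)(k + 8)):
  a_6 = (7)(8)(128) / ((6 - 8)(6 + 8)) = 7168/(-28) = -256
  a_4 = (5)(6)(-256) / ((4 - 8)(4 + 8)) = -7680/(-48) = 160
  a_2 = (3)(4)(160) / ((2 - 8)(2 + 8)) = 1920/(-60) = -32
  a_0 = (1)(2)(-32) / ((0 - 8)(0 + 8)) = -64/(-64) = 1
Hence T_8(x) = 128 x^8 - 256 x^6 + 160 x^4 - 32 x^2 + 1.

T_8(x); series = 128 x^8 - 256 x^6 + 160 x^4 - 32 x^2 + 1


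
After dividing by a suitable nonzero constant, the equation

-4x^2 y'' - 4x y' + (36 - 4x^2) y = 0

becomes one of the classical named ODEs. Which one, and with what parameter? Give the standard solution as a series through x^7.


All three coefficients share the factor -4; dividing through by -4 gives  x^2 y'' + x y' + (x^2 - 9) y = 0.
This matches the Bessel equation x^2 y'' + x y' + (x^2 - nu^2) y = 0 with nu^2 = 9, so nu = 3; the solution bounded at x = 0 is J_3(x).
Frobenius at x = 0: indicial roots ±nu; for r = nu the recurrence k(k + 2nu) c_k = -c_{k-2} gives the standard series J_nu(x) = sum_{k>=0} (-1)^k / (k! (k+nu)!) (x/2)^(2k+nu). Evaluate the first 3 terms:
  k = 0: (-1)^0 / (0! * 3! * 2^3) x^3 = 1/(1*6*8) x^3 = (1/48) x^3
  k = 1: (-1)^1 / (1! * 4! * 2^5) x^5 = -1/(1*24*32) x^5 = (-1/768) x^5
  k = 2: (-1)^2 / (2! * 5! * 2^7) x^7 = 1/(2*120*128) x^7 = (1/30720) x^7
Hence J_3(x) = x^7/30720 - x^5/768 + x^3/48 + ....

J_3(x); series = x^7/30720 - x^5/768 + x^3/48


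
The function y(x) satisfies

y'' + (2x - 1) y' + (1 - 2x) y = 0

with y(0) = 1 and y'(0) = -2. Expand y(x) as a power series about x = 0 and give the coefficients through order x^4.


Ansatz: y(x) = sum_{n>=0} a_n x^n, so y'(x) = sum_{n>=1} n a_n x^(n-1) and y''(x) = sum_{n>=2} n(n-1) a_n x^(n-2).
Substitute into P(x) y'' + Q(x) y' + R(x) y = 0 with P(x) = 1, Q(x) = 2x - 1, R(x) = 1 - 2x, and match powers of x.
Initial conditions: a_0 = 1, a_1 = -2.
Setting the coefficient of each power of x to zero and solving order by order (substituting the coefficients already found):
  x^0: 2 a_2 - a_1 + a_0 = 0  ->  2 a_2 = a_1 - a_0 = -3  ->  a_2 = -3/2
  x^1: 6 a_3 - 2 a_2 + 3 a_1 - 2 a_0 = 0  ->  6 a_3 = 2 a_2 - 3 a_1 + 2 a_0 = 5  ->  a_3 = 5/6
  x^2: 12 a_4 - 3 a_3 + 5 a_2 - 2 a_1 = 0  ->  12 a_4 = 3 a_3 - 5 a_2 + 2 a_1 = 6  ->  a_4 = 1/2
Truncated series: y(x) = 1 - 2 x - (3/2) x^2 + (5/6) x^3 + (1/2) x^4 + O(x^5).

a_0 = 1; a_1 = -2; a_2 = -3/2; a_3 = 5/6; a_4 = 1/2


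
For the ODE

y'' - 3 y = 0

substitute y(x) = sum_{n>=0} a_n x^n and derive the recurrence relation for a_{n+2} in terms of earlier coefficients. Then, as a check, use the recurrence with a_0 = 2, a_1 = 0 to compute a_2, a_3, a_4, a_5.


Substitute y = sum_n a_n x^n into y'' + (const) y = 0.
y''(x) = sum_{n>=0} (n+2)(n+1) a_{n+2} x^n.
The ODE becomes sum_n [(n+2)(n+1) a_{n+2} - 3 a_n] x^n = 0.
Setting each coefficient to zero gives the recurrence:
  (n+2)(n+1) a_{n+2} - 3 a_n = 0,
  a_{n+2} = 3 / ((n+1)(n+2)) a_n.

Check with a_0 = 2, a_1 = 0 (apply the recurrence for n = 0, 1, 2, 3): a_0 = 2, a_1 = 0, a_2 = 3, a_3 = 0, a_4 = 3/4, a_5 = 0.

a_{n+2} = 3/((n+1)(n+2)) * a_n; check: a_0 = 2, a_1 = 0, a_2 = 3, a_3 = 0, a_4 = 3/4, a_5 = 0


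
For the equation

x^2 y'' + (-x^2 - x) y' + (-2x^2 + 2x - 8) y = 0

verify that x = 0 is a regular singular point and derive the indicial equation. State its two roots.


Divide by x^2 to reach normal form y'' + P_1(x) y' + P_2(x) y = 0 with P_1(x) = -1 - 1/x and P_2(x) = -2 + 2/x - 8/x^2.
x = 0 is a singular point because the y'-coefficient -1 - 1/x has a pole at x = 0 and the y-coefficient -2 + 2/x - 8/x^2 has a pole at x = 0.
It is a regular singular point because x P_1(x) = p(x) = -x - 1 and x^2 P_2(x) = q(x) = -2x^2 + 2x - 8 are polynomials, hence analytic at x = 0.
p(0) = -1,  q(0) = -8.
Indicial equation: r(r-1) + p(0) r + q(0) = 0, i.e. r^2 + (p(0) - 1) r + q(0) = 0, i.e. r^2 - 2 r - 8 = 0.
Discriminant: (-2)^2 - 4(-8) = 36, so r = (2 ± 6)/2.
Solving: r_1 = 4, r_2 = -2.

indicial: r^2 - 2 r - 8 = 0; roots r_1 = 4, r_2 = -2


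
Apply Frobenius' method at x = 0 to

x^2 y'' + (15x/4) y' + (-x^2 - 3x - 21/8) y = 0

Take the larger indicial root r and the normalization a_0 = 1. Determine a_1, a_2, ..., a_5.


Write in Frobenius form y'' + (p(x)/x) y' + (q(x)/x^2) y = 0:
  p(x) = 15/4,  q(x) = -x^2 - 3x - 21/8.
Indicial equation: r(r-1) + (15/4) r + (-21/8) = 0 -> roots r_1 = 3/4, r_2 = -7/2.
Take r = r_1 = 3/4. Let y(x) = x^r sum_{n>=0} a_n x^n with a_0 = 1.
Substitute y = x^r sum a_n x^n and match x^{r+n}. The recurrence is
  D(n) a_n - 3 a_{n-1} - 1 a_{n-2} = 0,  where D(n) = (r+n)(r+n-1) + (15/4)(r+n) + (-21/8).
  a_n = [3 a_{n-1} + 1 a_{n-2}] / D(n).
Since the indicial polynomial factors as (r - r_1)(r - r_2), D(n) = (r_1 + n - r_1)(r_1 + n - r_2) = n(n + 17/4).
Evaluating step by step (a_0 = 1):
  n = 1: D(1) = 1(1 + 17/4) = 21/4; numerator = 3(1) = 3; a_1 = (3)/(21/4) = 4/7
  n = 2: D(2) = 2(2 + 17/4) = 25/2; numerator = 3(4/7) + 1(1) = 19/7; a_2 = (19/7)/(25/2) = 38/175
  n = 3: D(3) = 3(3 + 17/4) = 87/4; numerator = 3(38/175) + 1(4/7) = 214/175; a_3 = (214/175)/(87/4) = 856/15225
  n = 4: D(4) = 4(4 + 17/4) = 33; numerator = 3(856/15225) + 1(38/175) = 1958/5075; a_4 = (1958/5075)/(33) = 178/15225
  n = 5: D(5) = 5(5 + 17/4) = 185/4; numerator = 3(178/15225) + 1(856/15225) = 278/3045; a_5 = (278/3045)/(185/4) = 1112/563325

r = 3/4; a_0 = 1; a_1 = 4/7; a_2 = 38/175; a_3 = 856/15225; a_4 = 178/15225; a_5 = 1112/563325


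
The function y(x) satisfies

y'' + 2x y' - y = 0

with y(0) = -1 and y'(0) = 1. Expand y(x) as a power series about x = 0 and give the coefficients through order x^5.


Ansatz: y(x) = sum_{n>=0} a_n x^n, so y'(x) = sum_{n>=1} n a_n x^(n-1) and y''(x) = sum_{n>=2} n(n-1) a_n x^(n-2).
Substitute into P(x) y'' + Q(x) y' + R(x) y = 0 with P(x) = 1, Q(x) = 2x, R(x) = -1, and match powers of x.
Initial conditions: a_0 = -1, a_1 = 1.
Setting the coefficient of each power of x to zero and solving order by order (substituting the coefficients already found):
  x^0: 2 a_2 - a_0 = 0  ->  2 a_2 = a_0 = -1  ->  a_2 = -1/2
  x^1: 6 a_3 + a_1 = 0  ->  6 a_3 = -a_1 = -1  ->  a_3 = -1/6
  x^2: 12 a_4 + 3 a_2 = 0  ->  12 a_4 = -3 a_2 = 3/2  ->  a_4 = 1/8
  x^3: 20 a_5 + 5 a_3 = 0  ->  20 a_5 = -5 a_3 = 5/6  ->  a_5 = 1/24
Truncated series: y(x) = -1 + x - (1/2) x^2 - (1/6) x^3 + (1/8) x^4 + (1/24) x^5 + O(x^6).

a_0 = -1; a_1 = 1; a_2 = -1/2; a_3 = -1/6; a_4 = 1/8; a_5 = 1/24


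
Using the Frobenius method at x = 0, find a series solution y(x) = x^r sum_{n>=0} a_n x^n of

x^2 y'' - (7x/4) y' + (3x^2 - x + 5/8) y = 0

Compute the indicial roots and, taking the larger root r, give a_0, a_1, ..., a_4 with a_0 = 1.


Write in Frobenius form y'' + (p(x)/x) y' + (q(x)/x^2) y = 0:
  p(x) = -7/4,  q(x) = 3x^2 - x + 5/8.
Indicial equation: r(r-1) + (-7/4) r + (5/8) = 0 -> roots r_1 = 5/2, r_2 = 1/4.
Take r = r_1 = 5/2. Let y(x) = x^r sum_{n>=0} a_n x^n with a_0 = 1.
Substitute y = x^r sum a_n x^n and match x^{r+n}. The recurrence is
  D(n) a_n - 1 a_{n-1} + 3 a_{n-2} = 0,  where D(n) = (r+n)(r+n-1) + (-7/4)(r+n) + (5/8).
  a_n = [1 a_{n-1} - 3 a_{n-2}] / D(n).
Since the indicial polynomial factors as (r - r_1)(r - r_2), D(n) = (r_1 + n - r_1)(r_1 + n - r_2) = n(n + 9/4).
Evaluating step by step (a_0 = 1):
  n = 1: D(1) = 1(1 + 9/4) = 13/4; numerator = 1(1) = 1; a_1 = (1)/(13/4) = 4/13
  n = 2: D(2) = 2(2 + 9/4) = 17/2; numerator = 1(4/13) - 3(1) = -35/13; a_2 = (-35/13)/(17/2) = -70/221
  n = 3: D(3) = 3(3 + 9/4) = 63/4; numerator = 1(-70/221) - 3(4/13) = -274/221; a_3 = (-274/221)/(63/4) = -1096/13923
  n = 4: D(4) = 4(4 + 9/4) = 25; numerator = 1(-1096/13923) - 3(-70/221) = 12134/13923; a_4 = (12134/13923)/(25) = 12134/348075

r = 5/2; a_0 = 1; a_1 = 4/13; a_2 = -70/221; a_3 = -1096/13923; a_4 = 12134/348075


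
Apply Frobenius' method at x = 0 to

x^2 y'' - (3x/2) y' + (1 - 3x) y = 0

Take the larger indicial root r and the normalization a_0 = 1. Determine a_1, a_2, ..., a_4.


Write in Frobenius form y'' + (p(x)/x) y' + (q(x)/x^2) y = 0:
  p(x) = -3/2,  q(x) = 1 - 3x.
Indicial equation: r(r-1) + (-3/2) r + (1) = 0 -> roots r_1 = 2, r_2 = 1/2.
Take r = r_1 = 2. Let y(x) = x^r sum_{n>=0} a_n x^n with a_0 = 1.
Substitute y = x^r sum a_n x^n and match x^{r+n}. The recurrence is
  D(n) a_n - 3 a_{n-1} = 0,  where D(n) = (r+n)(r+n-1) + (-3/2)(r+n) + (1).
  a_n = 3 / D(n) * a_{n-1}.
Since the indicial polynomial factors as (r - r_1)(r - r_2), D(n) = (r_1 + n - r_1)(r_1 + n - r_2) = n(n + 3/2).
Evaluating step by step (a_0 = 1):
  n = 1: D(1) = 1(1 + 3/2) = 5/2; numerator = 3(1) = 3; a_1 = (3)/(5/2) = 6/5
  n = 2: D(2) = 2(2 + 3/2) = 7; numerator = 3(6/5) = 18/5; a_2 = (18/5)/(7) = 18/35
  n = 3: D(3) = 3(3 + 3/2) = 27/2; numerator = 3(18/35) = 54/35; a_3 = (54/35)/(27/2) = 4/35
  n = 4: D(4) = 4(4 + 3/2) = 22; numerator = 3(4/35) = 12/35; a_4 = (12/35)/(22) = 6/385

r = 2; a_0 = 1; a_1 = 6/5; a_2 = 18/35; a_3 = 4/35; a_4 = 6/385


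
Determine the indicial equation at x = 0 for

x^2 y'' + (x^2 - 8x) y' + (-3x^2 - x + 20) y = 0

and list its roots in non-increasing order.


Divide by x^2 to reach normal form y'' + P_1(x) y' + P_2(x) y = 0 with P_1(x) = 1 - 8/x and P_2(x) = -3 - 1/x + 20/x^2.
x = 0 is a singular point because the y'-coefficient 1 - 8/x has a pole at x = 0 and the y-coefficient -3 - 1/x + 20/x^2 has a pole at x = 0.
It is a regular singular point because x P_1(x) = p(x) = x - 8 and x^2 P_2(x) = q(x) = -3x^2 - x + 20 are polynomials, hence analytic at x = 0.
p(0) = -8,  q(0) = 20.
Indicial equation: r(r-1) + p(0) r + q(0) = 0, i.e. r^2 + (p(0) - 1) r + q(0) = 0, i.e. r^2 - 9 r + 20 = 0.
Discriminant: (-9)^2 - 4(20) = 1, so r = (9 ± 1)/2.
Solving: r_1 = 5, r_2 = 4.

indicial: r^2 - 9 r + 20 = 0; roots r_1 = 5, r_2 = 4


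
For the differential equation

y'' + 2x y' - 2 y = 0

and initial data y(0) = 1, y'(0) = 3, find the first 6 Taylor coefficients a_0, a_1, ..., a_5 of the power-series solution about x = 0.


Ansatz: y(x) = sum_{n>=0} a_n x^n, so y'(x) = sum_{n>=1} n a_n x^(n-1) and y''(x) = sum_{n>=2} n(n-1) a_n x^(n-2).
Substitute into P(x) y'' + Q(x) y' + R(x) y = 0 with P(x) = 1, Q(x) = 2x, R(x) = -2, and match powers of x.
Initial conditions: a_0 = 1, a_1 = 3.
Setting the coefficient of each power of x to zero and solving order by order (substituting the coefficients already found):
  x^0: 2 a_2 - 2 a_0 = 0  ->  2 a_2 = 2 a_0 = 2  ->  a_2 = 1
  x^1: 6 a_3 = 0  ->  a_3 = 0
  x^2: 12 a_4 + 2 a_2 = 0  ->  12 a_4 = -2 a_2 = -2  ->  a_4 = -1/6
  x^3: 20 a_5 + 4 a_3 = 0  ->  20 a_5 = -4 a_3 = 0  ->  a_5 = 0
Truncated series: y(x) = 1 + 3 x + x^2 - (1/6) x^4 + O(x^6).

a_0 = 1; a_1 = 3; a_2 = 1; a_3 = 0; a_4 = -1/6; a_5 = 0


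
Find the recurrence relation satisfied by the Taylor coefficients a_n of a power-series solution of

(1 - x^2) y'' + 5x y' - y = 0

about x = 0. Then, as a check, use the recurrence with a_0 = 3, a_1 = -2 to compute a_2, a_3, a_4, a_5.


Substitute y = sum_n a_n x^n.
(1 - 1 x^2) y'' contributes (n+2)(n+1) a_{n+2} - n(n-1) a_n at x^n.
5 x y'(x) contributes 5 n a_n at x^n.
-y(x) contributes -1 a_n at x^n.
Matching x^n: (n+2)(n+1) a_{n+2} + (-n(n-1) + 5 n - 1) a_n = 0.
Thus a_{n+2} = (n(n-1) - 5 n + 1) / ((n+1)(n+2)) * a_n.

Check with a_0 = 3, a_1 = -2 (apply the recurrence for n = 0, 1, 2, 3): a_0 = 3, a_1 = -2, a_2 = 3/2, a_3 = 4/3, a_4 = -7/8, a_5 = -8/15.

a_(n+2) = (n(n-1) - 5 n + 1) / ((n+1)(n+2)) * a_n; check: a_0 = 3, a_1 = -2, a_2 = 3/2, a_3 = 4/3, a_4 = -7/8, a_5 = -8/15


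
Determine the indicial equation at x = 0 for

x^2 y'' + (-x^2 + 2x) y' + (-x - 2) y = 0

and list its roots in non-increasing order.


Divide by x^2 to reach normal form y'' + P_1(x) y' + P_2(x) y = 0 with P_1(x) = -1 + 2/x and P_2(x) = -1/x - 2/x^2.
x = 0 is a singular point because the y'-coefficient -1 + 2/x has a pole at x = 0 and the y-coefficient -1/x - 2/x^2 has a pole at x = 0.
It is a regular singular point because x P_1(x) = p(x) = 2 - x and x^2 P_2(x) = q(x) = -x - 2 are polynomials, hence analytic at x = 0.
p(0) = 2,  q(0) = -2.
Indicial equation: r(r-1) + p(0) r + q(0) = 0, i.e. r^2 + (p(0) - 1) r + q(0) = 0, i.e. r^2 + 1 r - 2 = 0.
Discriminant: (1)^2 - 4(-2) = 9, so r = (-1 ± 3)/2.
Solving: r_1 = 1, r_2 = -2.

indicial: r^2 + 1 r - 2 = 0; roots r_1 = 1, r_2 = -2


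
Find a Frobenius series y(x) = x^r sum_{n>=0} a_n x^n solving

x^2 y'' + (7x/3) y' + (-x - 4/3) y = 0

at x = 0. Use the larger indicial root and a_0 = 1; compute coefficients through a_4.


Write in Frobenius form y'' + (p(x)/x) y' + (q(x)/x^2) y = 0:
  p(x) = 7/3,  q(x) = -x - 4/3.
Indicial equation: r(r-1) + (7/3) r + (-4/3) = 0 -> roots r_1 = 2/3, r_2 = -2.
Take r = r_1 = 2/3. Let y(x) = x^r sum_{n>=0} a_n x^n with a_0 = 1.
Substitute y = x^r sum a_n x^n and match x^{r+n}. The recurrence is
  D(n) a_n - 1 a_{n-1} = 0,  where D(n) = (r+n)(r+n-1) + (7/3)(r+n) + (-4/3).
  a_n = 1 / D(n) * a_{n-1}.
Since the indicial polynomial factors as (r - r_1)(r - r_2), D(n) = (r_1 + n - r_1)(r_1 + n - r_2) = n(n + 8/3).
Evaluating step by step (a_0 = 1):
  n = 1: D(1) = 1(1 + 8/3) = 11/3; numerator = 1(1) = 1; a_1 = (1)/(11/3) = 3/11
  n = 2: D(2) = 2(2 + 8/3) = 28/3; numerator = 1(3/11) = 3/11; a_2 = (3/11)/(28/3) = 9/308
  n = 3: D(3) = 3(3 + 8/3) = 17; numerator = 1(9/308) = 9/308; a_3 = (9/308)/(17) = 9/5236
  n = 4: D(4) = 4(4 + 8/3) = 80/3; numerator = 1(9/5236) = 9/5236; a_4 = (9/5236)/(80/3) = 27/418880

r = 2/3; a_0 = 1; a_1 = 3/11; a_2 = 9/308; a_3 = 9/5236; a_4 = 27/418880


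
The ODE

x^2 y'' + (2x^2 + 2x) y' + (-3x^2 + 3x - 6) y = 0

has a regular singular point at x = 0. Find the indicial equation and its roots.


Divide by x^2 to reach normal form y'' + P_1(x) y' + P_2(x) y = 0 with P_1(x) = 2 + 2/x and P_2(x) = -3 + 3/x - 6/x^2.
x = 0 is a singular point because the y'-coefficient 2 + 2/x has a pole at x = 0 and the y-coefficient -3 + 3/x - 6/x^2 has a pole at x = 0.
It is a regular singular point because x P_1(x) = p(x) = 2x + 2 and x^2 P_2(x) = q(x) = -3x^2 + 3x - 6 are polynomials, hence analytic at x = 0.
p(0) = 2,  q(0) = -6.
Indicial equation: r(r-1) + p(0) r + q(0) = 0, i.e. r^2 + (p(0) - 1) r + q(0) = 0, i.e. r^2 + 1 r - 6 = 0.
Discriminant: (1)^2 - 4(-6) = 25, so r = (-1 ± 5)/2.
Solving: r_1 = 2, r_2 = -3.

indicial: r^2 + 1 r - 6 = 0; roots r_1 = 2, r_2 = -3


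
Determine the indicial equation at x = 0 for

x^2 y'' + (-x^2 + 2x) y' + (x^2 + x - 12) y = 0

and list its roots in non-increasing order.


Divide by x^2 to reach normal form y'' + P_1(x) y' + P_2(x) y = 0 with P_1(x) = -1 + 2/x and P_2(x) = 1 + 1/x - 12/x^2.
x = 0 is a singular point because the y'-coefficient -1 + 2/x has a pole at x = 0 and the y-coefficient 1 + 1/x - 12/x^2 has a pole at x = 0.
It is a regular singular point because x P_1(x) = p(x) = 2 - x and x^2 P_2(x) = q(x) = x^2 + x - 12 are polynomials, hence analytic at x = 0.
p(0) = 2,  q(0) = -12.
Indicial equation: r(r-1) + p(0) r + q(0) = 0, i.e. r^2 + (p(0) - 1) r + q(0) = 0, i.e. r^2 + 1 r - 12 = 0.
Discriminant: (1)^2 - 4(-12) = 49, so r = (-1 ± 7)/2.
Solving: r_1 = 3, r_2 = -4.

indicial: r^2 + 1 r - 12 = 0; roots r_1 = 3, r_2 = -4


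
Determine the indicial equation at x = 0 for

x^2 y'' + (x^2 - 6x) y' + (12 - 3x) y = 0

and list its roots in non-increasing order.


Divide by x^2 to reach normal form y'' + P_1(x) y' + P_2(x) y = 0 with P_1(x) = 1 - 6/x and P_2(x) = -3/x + 12/x^2.
x = 0 is a singular point because the y'-coefficient 1 - 6/x has a pole at x = 0 and the y-coefficient -3/x + 12/x^2 has a pole at x = 0.
It is a regular singular point because x P_1(x) = p(x) = x - 6 and x^2 P_2(x) = q(x) = 12 - 3x are polynomials, hence analytic at x = 0.
p(0) = -6,  q(0) = 12.
Indicial equation: r(r-1) + p(0) r + q(0) = 0, i.e. r^2 + (p(0) - 1) r + q(0) = 0, i.e. r^2 - 7 r + 12 = 0.
Discriminant: (-7)^2 - 4(12) = 1, so r = (7 ± 1)/2.
Solving: r_1 = 4, r_2 = 3.

indicial: r^2 - 7 r + 12 = 0; roots r_1 = 4, r_2 = 3


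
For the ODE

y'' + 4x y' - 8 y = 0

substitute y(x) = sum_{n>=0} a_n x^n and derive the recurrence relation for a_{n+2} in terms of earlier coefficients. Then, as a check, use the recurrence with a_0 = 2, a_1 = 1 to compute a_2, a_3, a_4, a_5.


Substitute y = sum_n a_n x^n.
y''(x) has coefficient (n+2)(n+1) a_{n+2} at x^n;
4 x y'(x) has coefficient 4 n a_n at x^n (shift);
-8 y(x) has coefficient -8 a_n at x^n.
Matching x^n: (n+2)(n+1) a_{n+2} + (4n - 8) a_n = 0.
Thus a_{n+2} = (-4n + 8) / ((n+1)(n+2)) * a_n.

Check with a_0 = 2, a_1 = 1 (apply the recurrence for n = 0, 1, 2, 3): a_0 = 2, a_1 = 1, a_2 = 8, a_3 = 2/3, a_4 = 0, a_5 = -2/15.

a_(n+2) = (-4n + 8) / ((n+1)(n+2)) * a_n; check: a_0 = 2, a_1 = 1, a_2 = 8, a_3 = 2/3, a_4 = 0, a_5 = -2/15


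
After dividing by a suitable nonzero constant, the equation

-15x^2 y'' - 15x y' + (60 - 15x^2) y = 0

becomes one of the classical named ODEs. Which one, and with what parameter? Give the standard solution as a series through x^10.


All three coefficients share the factor -15; dividing through by -15 gives  x^2 y'' + x y' + (x^2 - 4) y = 0.
This matches the Bessel equation x^2 y'' + x y' + (x^2 - nu^2) y = 0 with nu^2 = 4, so nu = 2; the solution bounded at x = 0 is J_2(x).
Frobenius at x = 0: indicial roots ±nu; for r = nu the recurrence k(k + 2nu) c_k = -c_{k-2} gives the standard series J_nu(x) = sum_{k>=0} (-1)^k / (k! (k+nu)!) (x/2)^(2k+nu). Evaluate the first 5 terms:
  k = 0: (-1)^0 / (0! * 2! * 2^2) x^2 = 1/(1*2*4) x^2 = (1/8) x^2
  k = 1: (-1)^1 / (1! * 3! * 2^4) x^4 = -1/(1*6*16) x^4 = (-1/96) x^4
  k = 2: (-1)^2 / (2! * 4! * 2^6) x^6 = 1/(2*24*64) x^6 = (1/3072) x^6
  k = 3: (-1)^3 / (3! * 5! * 2^8) x^8 = -1/(6*120*256) x^8 = (-1/184320) x^8
  k = 4: (-1)^4 / (4! * 6! * 2^10) x^10 = 1/(24*720*1024) x^10 = (1/17694720) x^10
Hence J_2(x) = x^10/17694720 - x^8/184320 + x^6/3072 - x^4/96 + x^2/8 + ....

J_2(x); series = x^10/17694720 - x^8/184320 + x^6/3072 - x^4/96 + x^2/8


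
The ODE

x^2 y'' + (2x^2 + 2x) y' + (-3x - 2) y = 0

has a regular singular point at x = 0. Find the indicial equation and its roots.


Divide by x^2 to reach normal form y'' + P_1(x) y' + P_2(x) y = 0 with P_1(x) = 2 + 2/x and P_2(x) = -3/x - 2/x^2.
x = 0 is a singular point because the y'-coefficient 2 + 2/x has a pole at x = 0 and the y-coefficient -3/x - 2/x^2 has a pole at x = 0.
It is a regular singular point because x P_1(x) = p(x) = 2x + 2 and x^2 P_2(x) = q(x) = -3x - 2 are polynomials, hence analytic at x = 0.
p(0) = 2,  q(0) = -2.
Indicial equation: r(r-1) + p(0) r + q(0) = 0, i.e. r^2 + (p(0) - 1) r + q(0) = 0, i.e. r^2 + 1 r - 2 = 0.
Discriminant: (1)^2 - 4(-2) = 9, so r = (-1 ± 3)/2.
Solving: r_1 = 1, r_2 = -2.

indicial: r^2 + 1 r - 2 = 0; roots r_1 = 1, r_2 = -2


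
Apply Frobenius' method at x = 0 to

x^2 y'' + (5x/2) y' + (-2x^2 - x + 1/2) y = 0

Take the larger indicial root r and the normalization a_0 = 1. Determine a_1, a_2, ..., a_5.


Write in Frobenius form y'' + (p(x)/x) y' + (q(x)/x^2) y = 0:
  p(x) = 5/2,  q(x) = -2x^2 - x + 1/2.
Indicial equation: r(r-1) + (5/2) r + (1/2) = 0 -> roots r_1 = -1/2, r_2 = -1.
Take r = r_1 = -1/2. Let y(x) = x^r sum_{n>=0} a_n x^n with a_0 = 1.
Substitute y = x^r sum a_n x^n and match x^{r+n}. The recurrence is
  D(n) a_n - 1 a_{n-1} - 2 a_{n-2} = 0,  where D(n) = (r+n)(r+n-1) + (5/2)(r+n) + (1/2).
  a_n = [1 a_{n-1} + 2 a_{n-2}] / D(n).
Since the indicial polynomial factors as (r - r_1)(r - r_2), D(n) = (r_1 + n - r_1)(r_1 + n - r_2) = n(n + 1/2).
Evaluating step by step (a_0 = 1):
  n = 1: D(1) = 1(1 + 1/2) = 3/2; numerator = 1(1) = 1; a_1 = (1)/(3/2) = 2/3
  n = 2: D(2) = 2(2 + 1/2) = 5; numerator = 1(2/3) + 2(1) = 8/3; a_2 = (8/3)/(5) = 8/15
  n = 3: D(3) = 3(3 + 1/2) = 21/2; numerator = 1(8/15) + 2(2/3) = 28/15; a_3 = (28/15)/(21/2) = 8/45
  n = 4: D(4) = 4(4 + 1/2) = 18; numerator = 1(8/45) + 2(8/15) = 56/45; a_4 = (56/45)/(18) = 28/405
  n = 5: D(5) = 5(5 + 1/2) = 55/2; numerator = 1(28/405) + 2(8/45) = 172/405; a_5 = (172/405)/(55/2) = 344/22275

r = -1/2; a_0 = 1; a_1 = 2/3; a_2 = 8/15; a_3 = 8/45; a_4 = 28/405; a_5 = 344/22275


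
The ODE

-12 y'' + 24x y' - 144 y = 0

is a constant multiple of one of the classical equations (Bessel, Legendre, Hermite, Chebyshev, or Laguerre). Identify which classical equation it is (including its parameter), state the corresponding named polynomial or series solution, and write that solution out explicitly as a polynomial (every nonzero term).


All three coefficients share the factor -12; dividing through by -12 gives  y'' - 2x y' + 12 y = 0.
This matches the Hermite equation y'' - 2x y' + 2n y = 0 with 2n = 12, so n = 6; the polynomial solution is H_6(x).
With y = sum_k a_k x^k, matching x^k gives (k+2)(k+1) a_{k+2} = 2(k - n) a_k = 2(k - 6) a_k. The right side vanishes at k = 6, so the series with the parity of 6 terminates at degree 6.
Standard normalization: leading coefficient of H_n is 2^n, so a_6 = 2^6 = 64. Work downward with a_k = (k+1)(k+2) a_{k+2} / (2(k - n)):
  a_4 = (5)(6)(64) / (2(4 - 6)) = 1920/(-4) = -480
  a_2 = (3)(4)(-480) / (2(2 - 6)) = -5760/(-8) = 720
  a_0 = (1)(2)(720) / (2(0 - 6)) = 1440/(-12) = -120
Hence H_6(x) = 64 x^6 - 480 x^4 + 720 x^2 - 120.

H_6(x); series = 64 x^6 - 480 x^4 + 720 x^2 - 120


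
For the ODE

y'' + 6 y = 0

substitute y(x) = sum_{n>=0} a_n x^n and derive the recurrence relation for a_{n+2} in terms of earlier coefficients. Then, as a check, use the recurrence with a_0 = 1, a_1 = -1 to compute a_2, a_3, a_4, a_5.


Substitute y = sum_n a_n x^n into y'' + (const) y = 0.
y''(x) = sum_{n>=0} (n+2)(n+1) a_{n+2} x^n.
The ODE becomes sum_n [(n+2)(n+1) a_{n+2} + 6 a_n] x^n = 0.
Setting each coefficient to zero gives the recurrence:
  (n+2)(n+1) a_{n+2} + 6 a_n = 0,
  a_{n+2} = -6 / ((n+1)(n+2)) a_n.

Check with a_0 = 1, a_1 = -1 (apply the recurrence for n = 0, 1, 2, 3): a_0 = 1, a_1 = -1, a_2 = -3, a_3 = 1, a_4 = 3/2, a_5 = -3/10.

a_{n+2} = -6/((n+1)(n+2)) * a_n; check: a_0 = 1, a_1 = -1, a_2 = -3, a_3 = 1, a_4 = 3/2, a_5 = -3/10


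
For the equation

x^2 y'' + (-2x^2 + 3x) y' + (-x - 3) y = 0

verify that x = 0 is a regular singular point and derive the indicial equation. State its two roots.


Divide by x^2 to reach normal form y'' + P_1(x) y' + P_2(x) y = 0 with P_1(x) = -2 + 3/x and P_2(x) = -1/x - 3/x^2.
x = 0 is a singular point because the y'-coefficient -2 + 3/x has a pole at x = 0 and the y-coefficient -1/x - 3/x^2 has a pole at x = 0.
It is a regular singular point because x P_1(x) = p(x) = 3 - 2x and x^2 P_2(x) = q(x) = -x - 3 are polynomials, hence analytic at x = 0.
p(0) = 3,  q(0) = -3.
Indicial equation: r(r-1) + p(0) r + q(0) = 0, i.e. r^2 + (p(0) - 1) r + q(0) = 0, i.e. r^2 + 2 r - 3 = 0.
Discriminant: (2)^2 - 4(-3) = 16, so r = (-2 ± 4)/2.
Solving: r_1 = 1, r_2 = -3.

indicial: r^2 + 2 r - 3 = 0; roots r_1 = 1, r_2 = -3


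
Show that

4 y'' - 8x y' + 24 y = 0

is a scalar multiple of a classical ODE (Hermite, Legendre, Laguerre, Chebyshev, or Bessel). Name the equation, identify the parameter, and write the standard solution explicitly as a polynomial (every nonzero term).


All three coefficients share the factor 4; dividing through by 4 gives  y'' - 2x y' + 6 y = 0.
This matches the Hermite equation y'' - 2x y' + 2n y = 0 with 2n = 6, so n = 3; the polynomial solution is H_3(x).
With y = sum_k a_k x^k, matching x^k gives (k+2)(k+1) a_{k+2} = 2(k - n) a_k = 2(k - 3) a_k. The right side vanishes at k = 3, so the series with the parity of 3 terminates at degree 3.
Standard normalization: leading coefficient of H_n is 2^n, so a_3 = 2^3 = 8. Work downward with a_k = (k+1)(k+2) a_{k+2} / (2(k - n)):
  a_1 = (2)(3)(8) / (2(1 - 3)) = 48/(-4) = -12
Hence H_3(x) = 8 x^3 - 12 x.

H_3(x); series = 8 x^3 - 12 x
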